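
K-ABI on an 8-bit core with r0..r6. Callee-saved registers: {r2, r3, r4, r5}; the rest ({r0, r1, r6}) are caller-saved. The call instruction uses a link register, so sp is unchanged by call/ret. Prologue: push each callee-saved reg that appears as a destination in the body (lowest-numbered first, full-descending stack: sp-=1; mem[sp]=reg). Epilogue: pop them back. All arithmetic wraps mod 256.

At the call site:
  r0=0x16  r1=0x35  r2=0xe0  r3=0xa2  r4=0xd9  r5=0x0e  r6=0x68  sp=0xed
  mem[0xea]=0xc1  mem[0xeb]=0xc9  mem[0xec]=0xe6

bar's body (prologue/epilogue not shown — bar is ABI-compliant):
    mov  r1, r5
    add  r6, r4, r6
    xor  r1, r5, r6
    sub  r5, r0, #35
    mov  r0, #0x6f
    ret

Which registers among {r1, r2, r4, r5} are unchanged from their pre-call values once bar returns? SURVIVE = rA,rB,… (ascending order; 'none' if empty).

prologue: push r5 -> mem[0xec]=0x0e, sp=0xec
body[0] mov  r1, r5 -> r1=0x0e
body[1] add  r6, r4, r6 -> r6=0x41
body[2] xor  r1, r5, r6 -> r1=0x4f
body[3] sub  r5, r0, #35 -> r5=0xf3
body[4] mov  r0, #0x6f -> r0=0x6f
epilogue: pop r5=0x0e, sp=0xed
r1: caller-saved, written=True
r2: callee-saved, written=False
r4: callee-saved, written=False
r5: callee-saved, written=True

SURVIVE = r2,r4,r5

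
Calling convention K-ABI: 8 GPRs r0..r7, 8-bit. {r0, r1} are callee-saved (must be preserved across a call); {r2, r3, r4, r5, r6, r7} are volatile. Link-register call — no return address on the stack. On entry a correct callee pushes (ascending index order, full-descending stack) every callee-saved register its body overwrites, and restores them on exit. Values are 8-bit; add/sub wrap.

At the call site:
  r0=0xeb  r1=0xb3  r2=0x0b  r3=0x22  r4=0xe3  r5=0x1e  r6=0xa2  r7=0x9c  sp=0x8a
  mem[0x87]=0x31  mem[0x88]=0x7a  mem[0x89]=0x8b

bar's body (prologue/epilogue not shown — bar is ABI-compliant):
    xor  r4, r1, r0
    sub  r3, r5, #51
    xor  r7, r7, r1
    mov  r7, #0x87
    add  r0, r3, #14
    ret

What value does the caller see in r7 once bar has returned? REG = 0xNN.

prologue: push r0 → mem[0x89]=0xeb, sp=0x89
body[0] xor  r4, r1, r0 → r4=0x58
body[1] sub  r3, r5, #51 → r3=0xeb
body[2] xor  r7, r7, r1 → r7=0x2f
body[3] mov  r7, #0x87 → r7=0x87
body[4] add  r0, r3, #14 → r0=0xf9
epilogue: pop r0=0xeb, sp=0x8a
r7 is caller-saved → body value

REG = 0x87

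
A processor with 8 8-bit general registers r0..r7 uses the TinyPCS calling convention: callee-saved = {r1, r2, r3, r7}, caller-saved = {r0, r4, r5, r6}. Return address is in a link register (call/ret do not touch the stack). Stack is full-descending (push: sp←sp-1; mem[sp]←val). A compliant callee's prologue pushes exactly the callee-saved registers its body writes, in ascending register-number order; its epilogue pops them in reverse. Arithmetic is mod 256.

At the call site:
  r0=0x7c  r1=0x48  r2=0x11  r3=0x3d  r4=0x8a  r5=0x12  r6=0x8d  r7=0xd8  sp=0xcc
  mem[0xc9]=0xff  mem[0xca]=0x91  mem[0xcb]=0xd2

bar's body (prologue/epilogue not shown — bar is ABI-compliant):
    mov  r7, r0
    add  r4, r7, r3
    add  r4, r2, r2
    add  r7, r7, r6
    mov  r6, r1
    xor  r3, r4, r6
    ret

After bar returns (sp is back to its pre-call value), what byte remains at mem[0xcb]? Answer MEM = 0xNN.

MEM = 0x3d

prologue: push r3 → mem[0xcb]=0x3d, sp=0xcb
prologue: push r7 → mem[0xca]=0xd8, sp=0xca
body[0] mov  r7, r0 → r7=0x7c
body[1] add  r4, r7, r3 → r4=0xb9
body[2] add  r4, r2, r2 → r4=0x22
body[3] add  r7, r7, r6 → r7=0x09
body[4] mov  r6, r1 → r6=0x48
body[5] xor  r3, r4, r6 → r3=0x6a
epilogue: pop r7=0xd8, sp=0xcb
epilogue: pop r3=0x3d, sp=0xcc
prologue pushed ['r3', 'r7'] at ['0xcb', '0xca']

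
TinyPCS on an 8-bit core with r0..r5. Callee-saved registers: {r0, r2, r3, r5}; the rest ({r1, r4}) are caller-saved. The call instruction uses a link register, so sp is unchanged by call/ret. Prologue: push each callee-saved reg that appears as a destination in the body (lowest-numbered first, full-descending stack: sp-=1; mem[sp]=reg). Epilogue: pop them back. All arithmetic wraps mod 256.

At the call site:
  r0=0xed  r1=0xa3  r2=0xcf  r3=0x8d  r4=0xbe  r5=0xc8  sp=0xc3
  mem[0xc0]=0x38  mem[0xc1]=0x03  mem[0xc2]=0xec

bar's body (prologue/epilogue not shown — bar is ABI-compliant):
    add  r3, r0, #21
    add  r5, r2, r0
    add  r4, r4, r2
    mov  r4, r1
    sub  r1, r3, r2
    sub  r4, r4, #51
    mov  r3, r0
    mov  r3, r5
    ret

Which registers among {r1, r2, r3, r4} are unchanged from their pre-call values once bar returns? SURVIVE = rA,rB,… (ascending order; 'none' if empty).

prologue: push r3 → mem[0xc2]=0x8d, sp=0xc2
prologue: push r5 → mem[0xc1]=0xc8, sp=0xc1
body[0] add  r3, r0, #21 → r3=0x02
body[1] add  r5, r2, r0 → r5=0xbc
body[2] add  r4, r4, r2 → r4=0x8d
body[3] mov  r4, r1 → r4=0xa3
body[4] sub  r1, r3, r2 → r1=0x33
body[5] sub  r4, r4, #51 → r4=0x70
body[6] mov  r3, r0 → r3=0xed
body[7] mov  r3, r5 → r3=0xbc
epilogue: pop r5=0xc8, sp=0xc2
epilogue: pop r3=0x8d, sp=0xc3
r1: caller-saved, written=True
r2: callee-saved, written=False
r3: callee-saved, written=True
r4: caller-saved, written=True

SURVIVE = r2,r3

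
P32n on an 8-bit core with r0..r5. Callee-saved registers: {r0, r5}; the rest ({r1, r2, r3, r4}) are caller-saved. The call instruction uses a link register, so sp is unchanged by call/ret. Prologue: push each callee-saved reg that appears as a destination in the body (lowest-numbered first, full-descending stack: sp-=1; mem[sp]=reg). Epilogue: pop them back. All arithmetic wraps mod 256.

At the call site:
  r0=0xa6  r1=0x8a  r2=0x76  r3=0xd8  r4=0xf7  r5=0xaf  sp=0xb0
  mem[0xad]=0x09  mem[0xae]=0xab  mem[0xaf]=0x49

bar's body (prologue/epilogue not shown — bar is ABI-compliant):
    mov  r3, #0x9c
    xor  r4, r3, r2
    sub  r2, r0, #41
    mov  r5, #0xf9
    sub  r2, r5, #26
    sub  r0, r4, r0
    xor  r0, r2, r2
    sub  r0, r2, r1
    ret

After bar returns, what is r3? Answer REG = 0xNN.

REG = 0x9c

prologue: push r0 -> mem[0xaf]=0xa6, sp=0xaf
prologue: push r5 -> mem[0xae]=0xaf, sp=0xae
body[0] mov  r3, #0x9c -> r3=0x9c
body[1] xor  r4, r3, r2 -> r4=0xea
body[2] sub  r2, r0, #41 -> r2=0x7d
body[3] mov  r5, #0xf9 -> r5=0xf9
body[4] sub  r2, r5, #26 -> r2=0xdf
body[5] sub  r0, r4, r0 -> r0=0x44
body[6] xor  r0, r2, r2 -> r0=0x00
body[7] sub  r0, r2, r1 -> r0=0x55
epilogue: pop r5=0xaf, sp=0xaf
epilogue: pop r0=0xa6, sp=0xb0
r3 is caller-saved -> body value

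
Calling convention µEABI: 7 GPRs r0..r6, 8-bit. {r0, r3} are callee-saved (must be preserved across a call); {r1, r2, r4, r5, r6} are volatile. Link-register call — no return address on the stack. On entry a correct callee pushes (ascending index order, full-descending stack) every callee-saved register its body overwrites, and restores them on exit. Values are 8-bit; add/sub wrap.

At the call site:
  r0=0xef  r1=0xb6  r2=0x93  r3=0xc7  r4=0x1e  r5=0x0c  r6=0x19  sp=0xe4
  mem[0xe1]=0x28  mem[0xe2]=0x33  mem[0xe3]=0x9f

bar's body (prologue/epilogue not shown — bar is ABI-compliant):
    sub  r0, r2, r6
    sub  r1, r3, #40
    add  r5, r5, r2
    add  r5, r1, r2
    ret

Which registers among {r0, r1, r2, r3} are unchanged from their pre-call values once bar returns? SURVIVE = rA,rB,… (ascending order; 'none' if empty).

SURVIVE = r0,r2,r3

prologue: push r0 → mem[0xe3]=0xef, sp=0xe3
body[0] sub  r0, r2, r6 → r0=0x7a
body[1] sub  r1, r3, #40 → r1=0x9f
body[2] add  r5, r5, r2 → r5=0x9f
body[3] add  r5, r1, r2 → r5=0x32
epilogue: pop r0=0xef, sp=0xe4
r0: callee-saved, written=True
r1: caller-saved, written=True
r2: caller-saved, written=False
r3: callee-saved, written=False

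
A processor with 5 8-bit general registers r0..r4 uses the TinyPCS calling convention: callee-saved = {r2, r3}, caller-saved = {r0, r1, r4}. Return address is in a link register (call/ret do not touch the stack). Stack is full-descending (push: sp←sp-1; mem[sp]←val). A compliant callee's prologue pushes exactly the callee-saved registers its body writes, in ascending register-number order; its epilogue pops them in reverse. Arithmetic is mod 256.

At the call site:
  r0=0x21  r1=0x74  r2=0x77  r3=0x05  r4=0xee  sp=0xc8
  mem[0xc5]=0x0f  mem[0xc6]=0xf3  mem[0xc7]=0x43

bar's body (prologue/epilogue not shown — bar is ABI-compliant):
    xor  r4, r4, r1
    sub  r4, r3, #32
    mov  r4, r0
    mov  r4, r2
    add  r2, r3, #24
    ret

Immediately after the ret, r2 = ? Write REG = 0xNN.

REG = 0x77

prologue: push r2 → mem[0xc7]=0x77, sp=0xc7
body[0] xor  r4, r4, r1 → r4=0x9a
body[1] sub  r4, r3, #32 → r4=0xe5
body[2] mov  r4, r0 → r4=0x21
body[3] mov  r4, r2 → r4=0x77
body[4] add  r2, r3, #24 → r2=0x1d
epilogue: pop r2=0x77, sp=0xc8
r2 is callee-saved → restored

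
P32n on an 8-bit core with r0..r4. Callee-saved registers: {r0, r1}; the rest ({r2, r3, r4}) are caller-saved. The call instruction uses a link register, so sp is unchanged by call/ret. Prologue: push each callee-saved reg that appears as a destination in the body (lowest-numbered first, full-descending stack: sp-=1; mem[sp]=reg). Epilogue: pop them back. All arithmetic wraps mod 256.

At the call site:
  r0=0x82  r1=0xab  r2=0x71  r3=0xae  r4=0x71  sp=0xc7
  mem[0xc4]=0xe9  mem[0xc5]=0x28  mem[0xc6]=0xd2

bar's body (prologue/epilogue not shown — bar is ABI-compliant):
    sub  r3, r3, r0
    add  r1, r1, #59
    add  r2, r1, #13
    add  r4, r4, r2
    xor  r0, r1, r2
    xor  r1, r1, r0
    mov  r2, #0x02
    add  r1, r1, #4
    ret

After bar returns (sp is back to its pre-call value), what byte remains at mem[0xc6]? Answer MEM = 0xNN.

MEM = 0x82

prologue: push r0 -> mem[0xc6]=0x82, sp=0xc6
prologue: push r1 -> mem[0xc5]=0xab, sp=0xc5
body[0] sub  r3, r3, r0 -> r3=0x2c
body[1] add  r1, r1, #59 -> r1=0xe6
body[2] add  r2, r1, #13 -> r2=0xf3
body[3] add  r4, r4, r2 -> r4=0x64
body[4] xor  r0, r1, r2 -> r0=0x15
body[5] xor  r1, r1, r0 -> r1=0xf3
body[6] mov  r2, #0x02 -> r2=0x02
body[7] add  r1, r1, #4 -> r1=0xf7
epilogue: pop r1=0xab, sp=0xc6
epilogue: pop r0=0x82, sp=0xc7
prologue pushed ['r0', 'r1'] at ['0xc6', '0xc5']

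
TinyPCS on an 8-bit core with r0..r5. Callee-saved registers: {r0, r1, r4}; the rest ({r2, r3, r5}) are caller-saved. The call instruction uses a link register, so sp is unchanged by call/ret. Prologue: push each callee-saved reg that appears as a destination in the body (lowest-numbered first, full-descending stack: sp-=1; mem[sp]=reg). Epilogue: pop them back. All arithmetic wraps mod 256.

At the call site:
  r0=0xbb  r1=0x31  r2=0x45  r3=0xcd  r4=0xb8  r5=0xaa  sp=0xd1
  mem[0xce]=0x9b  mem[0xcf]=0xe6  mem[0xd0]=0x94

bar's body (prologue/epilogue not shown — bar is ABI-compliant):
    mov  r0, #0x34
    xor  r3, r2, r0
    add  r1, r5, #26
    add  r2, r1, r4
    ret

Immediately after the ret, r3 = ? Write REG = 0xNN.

prologue: push r0 -> mem[0xd0]=0xbb, sp=0xd0
prologue: push r1 -> mem[0xcf]=0x31, sp=0xcf
body[0] mov  r0, #0x34 -> r0=0x34
body[1] xor  r3, r2, r0 -> r3=0x71
body[2] add  r1, r5, #26 -> r1=0xc4
body[3] add  r2, r1, r4 -> r2=0x7c
epilogue: pop r1=0x31, sp=0xd0
epilogue: pop r0=0xbb, sp=0xd1
r3 is caller-saved -> body value

REG = 0x71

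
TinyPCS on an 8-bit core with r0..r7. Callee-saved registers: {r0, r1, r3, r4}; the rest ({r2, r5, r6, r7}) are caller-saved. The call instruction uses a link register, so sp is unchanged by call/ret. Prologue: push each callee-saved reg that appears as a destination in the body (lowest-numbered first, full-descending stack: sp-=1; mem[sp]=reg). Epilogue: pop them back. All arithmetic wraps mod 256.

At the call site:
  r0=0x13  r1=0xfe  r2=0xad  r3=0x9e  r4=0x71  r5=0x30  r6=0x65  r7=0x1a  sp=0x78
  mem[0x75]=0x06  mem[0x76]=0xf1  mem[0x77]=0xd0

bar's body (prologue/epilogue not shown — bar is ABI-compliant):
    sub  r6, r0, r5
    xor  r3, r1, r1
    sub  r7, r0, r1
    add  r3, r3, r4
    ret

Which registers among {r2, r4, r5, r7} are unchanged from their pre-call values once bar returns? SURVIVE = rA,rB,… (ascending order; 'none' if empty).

prologue: push r3 → mem[0x77]=0x9e, sp=0x77
body[0] sub  r6, r0, r5 → r6=0xe3
body[1] xor  r3, r1, r1 → r3=0x00
body[2] sub  r7, r0, r1 → r7=0x15
body[3] add  r3, r3, r4 → r3=0x71
epilogue: pop r3=0x9e, sp=0x78
r2: caller-saved, written=False
r4: callee-saved, written=False
r5: caller-saved, written=False
r7: caller-saved, written=True

SURVIVE = r2,r4,r5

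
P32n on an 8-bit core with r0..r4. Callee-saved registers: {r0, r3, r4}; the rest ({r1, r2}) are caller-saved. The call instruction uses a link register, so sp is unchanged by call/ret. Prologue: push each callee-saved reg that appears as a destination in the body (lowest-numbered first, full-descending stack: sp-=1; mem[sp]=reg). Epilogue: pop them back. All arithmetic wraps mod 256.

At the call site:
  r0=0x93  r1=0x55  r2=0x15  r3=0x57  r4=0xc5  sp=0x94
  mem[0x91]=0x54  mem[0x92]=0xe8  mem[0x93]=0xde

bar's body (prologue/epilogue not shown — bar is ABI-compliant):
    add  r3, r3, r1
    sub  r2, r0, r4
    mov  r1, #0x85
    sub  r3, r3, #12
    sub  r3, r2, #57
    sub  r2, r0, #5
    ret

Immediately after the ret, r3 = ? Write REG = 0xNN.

REG = 0x57

prologue: push r3 → mem[0x93]=0x57, sp=0x93
body[0] add  r3, r3, r1 → r3=0xac
body[1] sub  r2, r0, r4 → r2=0xce
body[2] mov  r1, #0x85 → r1=0x85
body[3] sub  r3, r3, #12 → r3=0xa0
body[4] sub  r3, r2, #57 → r3=0x95
body[5] sub  r2, r0, #5 → r2=0x8e
epilogue: pop r3=0x57, sp=0x94
r3 is callee-saved → restored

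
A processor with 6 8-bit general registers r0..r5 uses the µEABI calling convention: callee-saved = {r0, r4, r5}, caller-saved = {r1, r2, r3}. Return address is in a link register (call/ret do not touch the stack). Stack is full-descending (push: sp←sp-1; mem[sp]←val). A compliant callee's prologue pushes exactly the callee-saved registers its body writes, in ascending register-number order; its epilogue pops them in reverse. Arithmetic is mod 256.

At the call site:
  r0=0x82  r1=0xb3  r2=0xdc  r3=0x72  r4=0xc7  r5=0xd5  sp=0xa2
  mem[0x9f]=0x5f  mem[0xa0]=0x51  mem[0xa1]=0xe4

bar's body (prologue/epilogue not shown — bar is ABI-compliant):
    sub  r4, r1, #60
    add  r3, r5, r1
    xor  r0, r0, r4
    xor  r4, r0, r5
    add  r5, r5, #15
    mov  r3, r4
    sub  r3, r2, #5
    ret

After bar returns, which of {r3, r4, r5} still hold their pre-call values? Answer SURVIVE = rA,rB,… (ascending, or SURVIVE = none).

SURVIVE = r4,r5

prologue: push r0 -> mem[0xa1]=0x82, sp=0xa1
prologue: push r4 -> mem[0xa0]=0xc7, sp=0xa0
prologue: push r5 -> mem[0x9f]=0xd5, sp=0x9f
body[0] sub  r4, r1, #60 -> r4=0x77
body[1] add  r3, r5, r1 -> r3=0x88
body[2] xor  r0, r0, r4 -> r0=0xf5
body[3] xor  r4, r0, r5 -> r4=0x20
body[4] add  r5, r5, #15 -> r5=0xe4
body[5] mov  r3, r4 -> r3=0x20
body[6] sub  r3, r2, #5 -> r3=0xd7
epilogue: pop r5=0xd5, sp=0xa0
epilogue: pop r4=0xc7, sp=0xa1
epilogue: pop r0=0x82, sp=0xa2
r3: caller-saved, written=True
r4: callee-saved, written=True
r5: callee-saved, written=True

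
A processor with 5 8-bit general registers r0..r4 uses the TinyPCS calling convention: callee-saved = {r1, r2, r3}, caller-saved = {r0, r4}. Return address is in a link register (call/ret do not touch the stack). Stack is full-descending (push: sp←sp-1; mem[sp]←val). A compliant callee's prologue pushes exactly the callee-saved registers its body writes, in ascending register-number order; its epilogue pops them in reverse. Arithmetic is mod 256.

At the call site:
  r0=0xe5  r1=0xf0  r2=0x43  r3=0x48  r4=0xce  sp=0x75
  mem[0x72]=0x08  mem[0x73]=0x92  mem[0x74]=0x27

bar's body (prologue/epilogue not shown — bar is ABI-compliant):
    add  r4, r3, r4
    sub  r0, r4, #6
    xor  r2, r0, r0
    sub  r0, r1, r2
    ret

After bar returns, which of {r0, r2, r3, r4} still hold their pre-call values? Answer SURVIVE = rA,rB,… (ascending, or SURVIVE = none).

prologue: push r2 -> mem[0x74]=0x43, sp=0x74
body[0] add  r4, r3, r4 -> r4=0x16
body[1] sub  r0, r4, #6 -> r0=0x10
body[2] xor  r2, r0, r0 -> r2=0x00
body[3] sub  r0, r1, r2 -> r0=0xf0
epilogue: pop r2=0x43, sp=0x75
r0: caller-saved, written=True
r2: callee-saved, written=True
r3: callee-saved, written=False
r4: caller-saved, written=True

SURVIVE = r2,r3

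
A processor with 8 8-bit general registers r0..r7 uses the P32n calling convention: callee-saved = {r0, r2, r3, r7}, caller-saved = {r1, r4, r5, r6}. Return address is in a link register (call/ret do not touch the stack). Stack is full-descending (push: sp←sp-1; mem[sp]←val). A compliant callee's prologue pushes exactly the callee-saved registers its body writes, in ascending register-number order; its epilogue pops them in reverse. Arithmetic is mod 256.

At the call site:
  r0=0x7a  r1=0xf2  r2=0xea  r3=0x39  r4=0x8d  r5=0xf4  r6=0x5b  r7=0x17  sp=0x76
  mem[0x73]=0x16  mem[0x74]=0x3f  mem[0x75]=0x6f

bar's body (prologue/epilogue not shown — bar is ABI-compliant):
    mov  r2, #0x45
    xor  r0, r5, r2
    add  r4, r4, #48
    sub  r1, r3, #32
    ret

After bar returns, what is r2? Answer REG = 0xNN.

prologue: push r0 -> mem[0x75]=0x7a, sp=0x75
prologue: push r2 -> mem[0x74]=0xea, sp=0x74
body[0] mov  r2, #0x45 -> r2=0x45
body[1] xor  r0, r5, r2 -> r0=0xb1
body[2] add  r4, r4, #48 -> r4=0xbd
body[3] sub  r1, r3, #32 -> r1=0x19
epilogue: pop r2=0xea, sp=0x75
epilogue: pop r0=0x7a, sp=0x76
r2 is callee-saved -> restored

REG = 0xea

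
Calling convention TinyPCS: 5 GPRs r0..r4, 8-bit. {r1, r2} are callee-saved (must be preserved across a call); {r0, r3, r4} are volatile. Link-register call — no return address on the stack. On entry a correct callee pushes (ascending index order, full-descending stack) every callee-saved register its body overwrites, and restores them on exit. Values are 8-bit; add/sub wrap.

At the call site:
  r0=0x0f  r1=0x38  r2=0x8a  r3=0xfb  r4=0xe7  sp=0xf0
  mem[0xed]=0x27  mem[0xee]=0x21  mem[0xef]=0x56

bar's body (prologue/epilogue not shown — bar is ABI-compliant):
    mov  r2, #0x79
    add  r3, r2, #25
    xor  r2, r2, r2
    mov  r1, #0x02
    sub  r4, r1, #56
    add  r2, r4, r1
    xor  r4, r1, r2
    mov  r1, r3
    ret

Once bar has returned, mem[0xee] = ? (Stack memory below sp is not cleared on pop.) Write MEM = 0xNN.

prologue: push r1 → mem[0xef]=0x38, sp=0xef
prologue: push r2 → mem[0xee]=0x8a, sp=0xee
body[0] mov  r2, #0x79 → r2=0x79
body[1] add  r3, r2, #25 → r3=0x92
body[2] xor  r2, r2, r2 → r2=0x00
body[3] mov  r1, #0x02 → r1=0x02
body[4] sub  r4, r1, #56 → r4=0xca
body[5] add  r2, r4, r1 → r2=0xcc
body[6] xor  r4, r1, r2 → r4=0xce
body[7] mov  r1, r3 → r1=0x92
epilogue: pop r2=0x8a, sp=0xef
epilogue: pop r1=0x38, sp=0xf0
prologue pushed ['r1', 'r2'] at ['0xef', '0xee']

MEM = 0x8a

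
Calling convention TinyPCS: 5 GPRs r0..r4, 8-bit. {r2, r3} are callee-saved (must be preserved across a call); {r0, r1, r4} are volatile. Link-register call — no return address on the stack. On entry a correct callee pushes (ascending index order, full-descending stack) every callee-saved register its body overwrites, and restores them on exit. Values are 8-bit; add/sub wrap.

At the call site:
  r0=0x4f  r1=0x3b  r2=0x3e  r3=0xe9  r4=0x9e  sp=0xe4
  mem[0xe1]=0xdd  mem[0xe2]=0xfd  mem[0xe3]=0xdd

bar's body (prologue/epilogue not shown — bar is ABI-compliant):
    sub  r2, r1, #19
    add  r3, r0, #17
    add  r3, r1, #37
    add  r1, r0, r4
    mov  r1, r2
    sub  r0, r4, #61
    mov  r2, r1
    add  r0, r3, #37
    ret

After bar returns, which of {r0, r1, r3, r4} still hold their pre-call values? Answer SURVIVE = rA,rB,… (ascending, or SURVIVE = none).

prologue: push r2 → mem[0xe3]=0x3e, sp=0xe3
prologue: push r3 → mem[0xe2]=0xe9, sp=0xe2
body[0] sub  r2, r1, #19 → r2=0x28
body[1] add  r3, r0, #17 → r3=0x60
body[2] add  r3, r1, #37 → r3=0x60
body[3] add  r1, r0, r4 → r1=0xed
body[4] mov  r1, r2 → r1=0x28
body[5] sub  r0, r4, #61 → r0=0x61
body[6] mov  r2, r1 → r2=0x28
body[7] add  r0, r3, #37 → r0=0x85
epilogue: pop r3=0xe9, sp=0xe3
epilogue: pop r2=0x3e, sp=0xe4
r0: caller-saved, written=True
r1: caller-saved, written=True
r3: callee-saved, written=True
r4: caller-saved, written=False

SURVIVE = r3,r4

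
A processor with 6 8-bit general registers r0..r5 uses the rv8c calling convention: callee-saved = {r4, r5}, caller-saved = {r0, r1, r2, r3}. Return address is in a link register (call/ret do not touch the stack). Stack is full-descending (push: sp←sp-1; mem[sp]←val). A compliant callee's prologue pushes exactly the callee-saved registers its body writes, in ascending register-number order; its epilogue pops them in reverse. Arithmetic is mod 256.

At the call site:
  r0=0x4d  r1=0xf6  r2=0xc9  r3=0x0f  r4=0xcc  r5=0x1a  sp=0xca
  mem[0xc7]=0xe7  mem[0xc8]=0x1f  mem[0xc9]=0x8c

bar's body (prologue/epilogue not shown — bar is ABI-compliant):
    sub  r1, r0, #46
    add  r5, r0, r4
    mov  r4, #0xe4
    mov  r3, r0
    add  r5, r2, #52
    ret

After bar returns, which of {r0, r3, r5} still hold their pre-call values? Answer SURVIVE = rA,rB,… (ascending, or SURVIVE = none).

prologue: push r4 → mem[0xc9]=0xcc, sp=0xc9
prologue: push r5 → mem[0xc8]=0x1a, sp=0xc8
body[0] sub  r1, r0, #46 → r1=0x1f
body[1] add  r5, r0, r4 → r5=0x19
body[2] mov  r4, #0xe4 → r4=0xe4
body[3] mov  r3, r0 → r3=0x4d
body[4] add  r5, r2, #52 → r5=0xfd
epilogue: pop r5=0x1a, sp=0xc9
epilogue: pop r4=0xcc, sp=0xca
r0: caller-saved, written=False
r3: caller-saved, written=True
r5: callee-saved, written=True

SURVIVE = r0,r5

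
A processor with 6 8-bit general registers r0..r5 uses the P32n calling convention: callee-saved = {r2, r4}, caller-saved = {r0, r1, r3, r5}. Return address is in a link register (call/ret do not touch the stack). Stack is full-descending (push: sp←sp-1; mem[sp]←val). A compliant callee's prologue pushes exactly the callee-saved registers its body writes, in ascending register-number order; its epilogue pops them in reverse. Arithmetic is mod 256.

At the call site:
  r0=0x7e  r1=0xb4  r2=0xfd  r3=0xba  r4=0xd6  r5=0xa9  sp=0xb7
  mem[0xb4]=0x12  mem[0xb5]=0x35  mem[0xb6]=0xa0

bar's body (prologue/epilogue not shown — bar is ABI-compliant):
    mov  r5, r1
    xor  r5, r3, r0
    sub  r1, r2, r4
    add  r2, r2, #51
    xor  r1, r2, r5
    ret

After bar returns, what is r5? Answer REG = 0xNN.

REG = 0xc4

prologue: push r2 -> mem[0xb6]=0xfd, sp=0xb6
body[0] mov  r5, r1 -> r5=0xb4
body[1] xor  r5, r3, r0 -> r5=0xc4
body[2] sub  r1, r2, r4 -> r1=0x27
body[3] add  r2, r2, #51 -> r2=0x30
body[4] xor  r1, r2, r5 -> r1=0xf4
epilogue: pop r2=0xfd, sp=0xb7
r5 is caller-saved -> body value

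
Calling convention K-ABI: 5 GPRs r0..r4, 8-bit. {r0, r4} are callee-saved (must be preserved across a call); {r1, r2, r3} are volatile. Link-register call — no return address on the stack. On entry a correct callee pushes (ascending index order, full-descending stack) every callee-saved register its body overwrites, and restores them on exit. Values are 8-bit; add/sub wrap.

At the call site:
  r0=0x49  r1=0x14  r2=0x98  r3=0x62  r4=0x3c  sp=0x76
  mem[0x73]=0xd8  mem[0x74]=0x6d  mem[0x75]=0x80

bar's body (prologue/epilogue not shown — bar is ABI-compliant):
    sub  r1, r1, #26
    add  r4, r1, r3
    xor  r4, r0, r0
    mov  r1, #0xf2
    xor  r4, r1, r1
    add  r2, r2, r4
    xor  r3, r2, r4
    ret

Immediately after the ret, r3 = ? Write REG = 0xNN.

prologue: push r4 → mem[0x75]=0x3c, sp=0x75
body[0] sub  r1, r1, #26 → r1=0xfa
body[1] add  r4, r1, r3 → r4=0x5c
body[2] xor  r4, r0, r0 → r4=0x00
body[3] mov  r1, #0xf2 → r1=0xf2
body[4] xor  r4, r1, r1 → r4=0x00
body[5] add  r2, r2, r4 → r2=0x98
body[6] xor  r3, r2, r4 → r3=0x98
epilogue: pop r4=0x3c, sp=0x76
r3 is caller-saved → body value

REG = 0x98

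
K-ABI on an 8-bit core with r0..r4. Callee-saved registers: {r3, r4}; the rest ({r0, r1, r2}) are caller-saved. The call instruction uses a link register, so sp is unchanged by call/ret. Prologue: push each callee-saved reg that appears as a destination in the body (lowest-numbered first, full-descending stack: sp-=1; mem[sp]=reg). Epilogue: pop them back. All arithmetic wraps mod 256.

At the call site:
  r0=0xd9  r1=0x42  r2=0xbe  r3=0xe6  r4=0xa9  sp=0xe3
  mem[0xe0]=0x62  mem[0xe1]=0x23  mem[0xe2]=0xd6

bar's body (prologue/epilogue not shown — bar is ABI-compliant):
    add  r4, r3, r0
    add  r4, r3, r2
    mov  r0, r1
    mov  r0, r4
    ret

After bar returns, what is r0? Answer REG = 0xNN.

REG = 0xa4

prologue: push r4 → mem[0xe2]=0xa9, sp=0xe2
body[0] add  r4, r3, r0 → r4=0xbf
body[1] add  r4, r3, r2 → r4=0xa4
body[2] mov  r0, r1 → r0=0x42
body[3] mov  r0, r4 → r0=0xa4
epilogue: pop r4=0xa9, sp=0xe3
r0 is caller-saved → body value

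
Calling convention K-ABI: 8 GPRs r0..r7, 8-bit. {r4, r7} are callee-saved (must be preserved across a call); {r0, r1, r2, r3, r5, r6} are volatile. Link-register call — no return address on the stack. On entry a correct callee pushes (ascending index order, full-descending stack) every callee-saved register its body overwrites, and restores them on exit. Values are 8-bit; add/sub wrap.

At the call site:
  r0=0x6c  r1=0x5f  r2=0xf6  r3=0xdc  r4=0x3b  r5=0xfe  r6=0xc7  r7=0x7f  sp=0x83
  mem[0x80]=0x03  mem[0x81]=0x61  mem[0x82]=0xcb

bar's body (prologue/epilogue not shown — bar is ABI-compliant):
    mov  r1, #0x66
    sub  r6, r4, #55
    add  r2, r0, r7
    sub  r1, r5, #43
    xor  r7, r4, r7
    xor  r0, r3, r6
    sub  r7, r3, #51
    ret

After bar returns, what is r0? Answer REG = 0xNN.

REG = 0xd8

prologue: push r7 -> mem[0x82]=0x7f, sp=0x82
body[0] mov  r1, #0x66 -> r1=0x66
body[1] sub  r6, r4, #55 -> r6=0x04
body[2] add  r2, r0, r7 -> r2=0xeb
body[3] sub  r1, r5, #43 -> r1=0xd3
body[4] xor  r7, r4, r7 -> r7=0x44
body[5] xor  r0, r3, r6 -> r0=0xd8
body[6] sub  r7, r3, #51 -> r7=0xa9
epilogue: pop r7=0x7f, sp=0x83
r0 is caller-saved -> body value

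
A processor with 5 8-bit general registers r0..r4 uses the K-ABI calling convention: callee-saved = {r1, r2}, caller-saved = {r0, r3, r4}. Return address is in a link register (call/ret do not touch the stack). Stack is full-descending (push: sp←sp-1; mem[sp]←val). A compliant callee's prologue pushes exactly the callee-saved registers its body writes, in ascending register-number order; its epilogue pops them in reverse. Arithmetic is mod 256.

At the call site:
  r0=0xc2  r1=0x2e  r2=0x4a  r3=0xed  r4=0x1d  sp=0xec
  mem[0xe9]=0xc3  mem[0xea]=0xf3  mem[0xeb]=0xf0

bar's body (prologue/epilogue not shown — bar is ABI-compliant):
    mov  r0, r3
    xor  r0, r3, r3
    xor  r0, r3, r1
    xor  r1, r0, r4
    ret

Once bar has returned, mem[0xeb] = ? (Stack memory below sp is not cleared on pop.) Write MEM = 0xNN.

prologue: push r1 -> mem[0xeb]=0x2e, sp=0xeb
body[0] mov  r0, r3 -> r0=0xed
body[1] xor  r0, r3, r3 -> r0=0x00
body[2] xor  r0, r3, r1 -> r0=0xc3
body[3] xor  r1, r0, r4 -> r1=0xde
epilogue: pop r1=0x2e, sp=0xec
prologue pushed ['r1'] at ['0xeb']

MEM = 0x2e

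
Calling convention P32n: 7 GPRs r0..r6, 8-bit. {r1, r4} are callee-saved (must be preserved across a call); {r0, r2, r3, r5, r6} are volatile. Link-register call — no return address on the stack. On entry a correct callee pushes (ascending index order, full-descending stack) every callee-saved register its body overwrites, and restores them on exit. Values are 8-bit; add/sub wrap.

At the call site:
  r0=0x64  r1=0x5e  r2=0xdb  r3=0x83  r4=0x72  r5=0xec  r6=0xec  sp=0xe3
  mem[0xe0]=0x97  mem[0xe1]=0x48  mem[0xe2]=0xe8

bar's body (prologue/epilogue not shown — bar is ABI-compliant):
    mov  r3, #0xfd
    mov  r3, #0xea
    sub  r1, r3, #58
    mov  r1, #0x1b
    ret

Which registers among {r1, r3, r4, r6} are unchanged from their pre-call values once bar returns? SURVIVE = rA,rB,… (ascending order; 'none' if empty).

prologue: push r1 -> mem[0xe2]=0x5e, sp=0xe2
body[0] mov  r3, #0xfd -> r3=0xfd
body[1] mov  r3, #0xea -> r3=0xea
body[2] sub  r1, r3, #58 -> r1=0xb0
body[3] mov  r1, #0x1b -> r1=0x1b
epilogue: pop r1=0x5e, sp=0xe3
r1: callee-saved, written=True
r3: caller-saved, written=True
r4: callee-saved, written=False
r6: caller-saved, written=False

SURVIVE = r1,r4,r6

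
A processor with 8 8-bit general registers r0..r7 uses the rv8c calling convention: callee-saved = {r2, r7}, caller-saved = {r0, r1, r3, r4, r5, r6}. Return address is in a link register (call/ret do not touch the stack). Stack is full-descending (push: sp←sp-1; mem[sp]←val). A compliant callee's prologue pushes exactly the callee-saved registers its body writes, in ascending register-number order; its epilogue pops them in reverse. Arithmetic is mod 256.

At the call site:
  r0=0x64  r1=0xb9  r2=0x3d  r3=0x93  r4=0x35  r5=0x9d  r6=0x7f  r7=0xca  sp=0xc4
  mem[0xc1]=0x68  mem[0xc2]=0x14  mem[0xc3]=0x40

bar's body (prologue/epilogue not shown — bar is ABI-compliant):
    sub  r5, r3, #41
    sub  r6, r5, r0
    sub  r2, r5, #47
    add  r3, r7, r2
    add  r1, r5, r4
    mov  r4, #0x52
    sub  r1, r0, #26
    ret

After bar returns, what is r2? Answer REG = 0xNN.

REG = 0x3d

prologue: push r2 → mem[0xc3]=0x3d, sp=0xc3
body[0] sub  r5, r3, #41 → r5=0x6a
body[1] sub  r6, r5, r0 → r6=0x06
body[2] sub  r2, r5, #47 → r2=0x3b
body[3] add  r3, r7, r2 → r3=0x05
body[4] add  r1, r5, r4 → r1=0x9f
body[5] mov  r4, #0x52 → r4=0x52
body[6] sub  r1, r0, #26 → r1=0x4a
epilogue: pop r2=0x3d, sp=0xc4
r2 is callee-saved → restored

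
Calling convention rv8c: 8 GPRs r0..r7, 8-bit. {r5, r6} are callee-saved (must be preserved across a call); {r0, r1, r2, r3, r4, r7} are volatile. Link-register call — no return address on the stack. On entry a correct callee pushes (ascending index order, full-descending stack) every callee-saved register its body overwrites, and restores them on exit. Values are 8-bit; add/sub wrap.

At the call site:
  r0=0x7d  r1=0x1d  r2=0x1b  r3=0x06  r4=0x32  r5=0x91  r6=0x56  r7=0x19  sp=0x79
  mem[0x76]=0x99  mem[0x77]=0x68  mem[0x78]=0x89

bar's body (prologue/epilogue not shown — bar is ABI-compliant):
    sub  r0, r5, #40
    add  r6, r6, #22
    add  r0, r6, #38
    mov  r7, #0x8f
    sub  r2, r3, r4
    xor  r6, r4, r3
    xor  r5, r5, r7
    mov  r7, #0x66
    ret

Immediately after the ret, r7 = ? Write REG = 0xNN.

REG = 0x66

prologue: push r5 -> mem[0x78]=0x91, sp=0x78
prologue: push r6 -> mem[0x77]=0x56, sp=0x77
body[0] sub  r0, r5, #40 -> r0=0x69
body[1] add  r6, r6, #22 -> r6=0x6c
body[2] add  r0, r6, #38 -> r0=0x92
body[3] mov  r7, #0x8f -> r7=0x8f
body[4] sub  r2, r3, r4 -> r2=0xd4
body[5] xor  r6, r4, r3 -> r6=0x34
body[6] xor  r5, r5, r7 -> r5=0x1e
body[7] mov  r7, #0x66 -> r7=0x66
epilogue: pop r6=0x56, sp=0x78
epilogue: pop r5=0x91, sp=0x79
r7 is caller-saved -> body value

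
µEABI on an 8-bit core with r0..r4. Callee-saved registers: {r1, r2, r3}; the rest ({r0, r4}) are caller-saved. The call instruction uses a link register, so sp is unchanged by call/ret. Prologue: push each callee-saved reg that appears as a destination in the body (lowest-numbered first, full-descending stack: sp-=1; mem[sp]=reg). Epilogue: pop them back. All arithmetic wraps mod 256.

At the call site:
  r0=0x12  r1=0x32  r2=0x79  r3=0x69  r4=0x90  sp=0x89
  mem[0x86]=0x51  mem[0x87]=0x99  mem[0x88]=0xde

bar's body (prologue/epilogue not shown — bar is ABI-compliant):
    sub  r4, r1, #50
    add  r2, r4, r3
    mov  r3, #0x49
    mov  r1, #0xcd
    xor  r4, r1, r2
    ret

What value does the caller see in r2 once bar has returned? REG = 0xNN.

prologue: push r1 -> mem[0x88]=0x32, sp=0x88
prologue: push r2 -> mem[0x87]=0x79, sp=0x87
prologue: push r3 -> mem[0x86]=0x69, sp=0x86
body[0] sub  r4, r1, #50 -> r4=0x00
body[1] add  r2, r4, r3 -> r2=0x69
body[2] mov  r3, #0x49 -> r3=0x49
body[3] mov  r1, #0xcd -> r1=0xcd
body[4] xor  r4, r1, r2 -> r4=0xa4
epilogue: pop r3=0x69, sp=0x87
epilogue: pop r2=0x79, sp=0x88
epilogue: pop r1=0x32, sp=0x89
r2 is callee-saved -> restored

REG = 0x79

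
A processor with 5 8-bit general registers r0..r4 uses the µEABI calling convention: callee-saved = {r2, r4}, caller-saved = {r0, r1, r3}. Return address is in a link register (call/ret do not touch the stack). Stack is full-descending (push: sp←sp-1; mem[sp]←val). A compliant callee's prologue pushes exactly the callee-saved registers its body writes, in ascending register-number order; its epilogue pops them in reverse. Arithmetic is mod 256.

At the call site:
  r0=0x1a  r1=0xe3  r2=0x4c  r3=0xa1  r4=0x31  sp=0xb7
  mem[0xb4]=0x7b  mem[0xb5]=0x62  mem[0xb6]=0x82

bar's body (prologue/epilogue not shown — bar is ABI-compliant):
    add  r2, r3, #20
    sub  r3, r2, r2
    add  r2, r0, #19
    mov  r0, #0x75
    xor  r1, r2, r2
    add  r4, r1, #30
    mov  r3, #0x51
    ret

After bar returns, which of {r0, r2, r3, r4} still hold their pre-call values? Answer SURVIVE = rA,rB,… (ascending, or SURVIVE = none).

prologue: push r2 → mem[0xb6]=0x4c, sp=0xb6
prologue: push r4 → mem[0xb5]=0x31, sp=0xb5
body[0] add  r2, r3, #20 → r2=0xb5
body[1] sub  r3, r2, r2 → r3=0x00
body[2] add  r2, r0, #19 → r2=0x2d
body[3] mov  r0, #0x75 → r0=0x75
body[4] xor  r1, r2, r2 → r1=0x00
body[5] add  r4, r1, #30 → r4=0x1e
body[6] mov  r3, #0x51 → r3=0x51
epilogue: pop r4=0x31, sp=0xb6
epilogue: pop r2=0x4c, sp=0xb7
r0: caller-saved, written=True
r2: callee-saved, written=True
r3: caller-saved, written=True
r4: callee-saved, written=True

SURVIVE = r2,r4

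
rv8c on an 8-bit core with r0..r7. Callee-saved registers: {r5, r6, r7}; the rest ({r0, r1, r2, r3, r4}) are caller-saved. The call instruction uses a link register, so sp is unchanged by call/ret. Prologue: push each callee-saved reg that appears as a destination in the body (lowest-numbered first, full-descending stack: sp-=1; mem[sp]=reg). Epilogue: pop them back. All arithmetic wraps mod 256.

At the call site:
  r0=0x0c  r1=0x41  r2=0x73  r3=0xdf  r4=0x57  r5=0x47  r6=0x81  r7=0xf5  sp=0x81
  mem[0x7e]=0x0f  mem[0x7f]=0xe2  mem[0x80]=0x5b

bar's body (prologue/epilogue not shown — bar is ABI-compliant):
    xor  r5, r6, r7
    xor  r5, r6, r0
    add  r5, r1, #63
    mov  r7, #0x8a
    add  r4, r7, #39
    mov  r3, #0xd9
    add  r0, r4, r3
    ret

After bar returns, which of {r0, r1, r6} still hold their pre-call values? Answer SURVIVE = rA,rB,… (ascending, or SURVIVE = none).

prologue: push r5 → mem[0x80]=0x47, sp=0x80
prologue: push r7 → mem[0x7f]=0xf5, sp=0x7f
body[0] xor  r5, r6, r7 → r5=0x74
body[1] xor  r5, r6, r0 → r5=0x8d
body[2] add  r5, r1, #63 → r5=0x80
body[3] mov  r7, #0x8a → r7=0x8a
body[4] add  r4, r7, #39 → r4=0xb1
body[5] mov  r3, #0xd9 → r3=0xd9
body[6] add  r0, r4, r3 → r0=0x8a
epilogue: pop r7=0xf5, sp=0x80
epilogue: pop r5=0x47, sp=0x81
r0: caller-saved, written=True
r1: caller-saved, written=False
r6: callee-saved, written=False

SURVIVE = r1,r6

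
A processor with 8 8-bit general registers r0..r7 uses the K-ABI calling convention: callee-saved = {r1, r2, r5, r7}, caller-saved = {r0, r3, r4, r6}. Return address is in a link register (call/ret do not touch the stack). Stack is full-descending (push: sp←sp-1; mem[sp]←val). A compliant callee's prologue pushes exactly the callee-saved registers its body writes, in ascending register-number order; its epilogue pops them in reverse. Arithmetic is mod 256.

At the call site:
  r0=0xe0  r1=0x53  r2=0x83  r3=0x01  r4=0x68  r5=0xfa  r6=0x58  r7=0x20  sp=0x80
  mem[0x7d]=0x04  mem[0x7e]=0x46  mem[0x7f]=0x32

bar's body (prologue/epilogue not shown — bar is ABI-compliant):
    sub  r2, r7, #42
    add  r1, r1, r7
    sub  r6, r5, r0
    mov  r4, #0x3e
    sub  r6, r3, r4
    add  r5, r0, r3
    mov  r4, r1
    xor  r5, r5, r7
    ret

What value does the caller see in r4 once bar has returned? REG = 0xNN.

REG = 0x73

prologue: push r1 -> mem[0x7f]=0x53, sp=0x7f
prologue: push r2 -> mem[0x7e]=0x83, sp=0x7e
prologue: push r5 -> mem[0x7d]=0xfa, sp=0x7d
body[0] sub  r2, r7, #42 -> r2=0xf6
body[1] add  r1, r1, r7 -> r1=0x73
body[2] sub  r6, r5, r0 -> r6=0x1a
body[3] mov  r4, #0x3e -> r4=0x3e
body[4] sub  r6, r3, r4 -> r6=0xc3
body[5] add  r5, r0, r3 -> r5=0xe1
body[6] mov  r4, r1 -> r4=0x73
body[7] xor  r5, r5, r7 -> r5=0xc1
epilogue: pop r5=0xfa, sp=0x7e
epilogue: pop r2=0x83, sp=0x7f
epilogue: pop r1=0x53, sp=0x80
r4 is caller-saved -> body value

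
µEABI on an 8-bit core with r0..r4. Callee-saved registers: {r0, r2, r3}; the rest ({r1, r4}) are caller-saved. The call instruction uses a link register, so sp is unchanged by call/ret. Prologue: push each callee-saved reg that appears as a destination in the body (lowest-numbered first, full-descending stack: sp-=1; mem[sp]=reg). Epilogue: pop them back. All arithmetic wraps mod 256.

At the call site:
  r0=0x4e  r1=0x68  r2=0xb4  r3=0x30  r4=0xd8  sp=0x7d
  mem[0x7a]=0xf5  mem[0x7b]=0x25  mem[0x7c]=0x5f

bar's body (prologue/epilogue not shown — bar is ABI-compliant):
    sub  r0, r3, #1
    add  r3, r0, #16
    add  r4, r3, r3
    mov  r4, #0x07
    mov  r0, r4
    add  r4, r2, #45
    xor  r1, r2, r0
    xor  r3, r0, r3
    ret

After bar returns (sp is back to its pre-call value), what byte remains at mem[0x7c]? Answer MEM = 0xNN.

prologue: push r0 -> mem[0x7c]=0x4e, sp=0x7c
prologue: push r3 -> mem[0x7b]=0x30, sp=0x7b
body[0] sub  r0, r3, #1 -> r0=0x2f
body[1] add  r3, r0, #16 -> r3=0x3f
body[2] add  r4, r3, r3 -> r4=0x7e
body[3] mov  r4, #0x07 -> r4=0x07
body[4] mov  r0, r4 -> r0=0x07
body[5] add  r4, r2, #45 -> r4=0xe1
body[6] xor  r1, r2, r0 -> r1=0xb3
body[7] xor  r3, r0, r3 -> r3=0x38
epilogue: pop r3=0x30, sp=0x7c
epilogue: pop r0=0x4e, sp=0x7d
prologue pushed ['r0', 'r3'] at ['0x7c', '0x7b']

MEM = 0x4e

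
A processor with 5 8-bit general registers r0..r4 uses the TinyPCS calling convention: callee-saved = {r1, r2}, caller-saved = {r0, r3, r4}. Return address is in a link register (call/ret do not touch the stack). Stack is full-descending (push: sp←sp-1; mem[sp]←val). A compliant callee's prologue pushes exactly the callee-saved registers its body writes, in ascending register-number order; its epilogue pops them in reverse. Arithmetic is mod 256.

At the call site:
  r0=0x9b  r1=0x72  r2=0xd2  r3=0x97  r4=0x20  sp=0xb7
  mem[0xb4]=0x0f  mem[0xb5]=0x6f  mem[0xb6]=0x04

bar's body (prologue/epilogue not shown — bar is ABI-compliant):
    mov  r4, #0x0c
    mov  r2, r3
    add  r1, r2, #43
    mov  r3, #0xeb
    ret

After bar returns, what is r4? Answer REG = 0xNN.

prologue: push r1 -> mem[0xb6]=0x72, sp=0xb6
prologue: push r2 -> mem[0xb5]=0xd2, sp=0xb5
body[0] mov  r4, #0x0c -> r4=0x0c
body[1] mov  r2, r3 -> r2=0x97
body[2] add  r1, r2, #43 -> r1=0xc2
body[3] mov  r3, #0xeb -> r3=0xeb
epilogue: pop r2=0xd2, sp=0xb6
epilogue: pop r1=0x72, sp=0xb7
r4 is caller-saved -> body value

REG = 0x0c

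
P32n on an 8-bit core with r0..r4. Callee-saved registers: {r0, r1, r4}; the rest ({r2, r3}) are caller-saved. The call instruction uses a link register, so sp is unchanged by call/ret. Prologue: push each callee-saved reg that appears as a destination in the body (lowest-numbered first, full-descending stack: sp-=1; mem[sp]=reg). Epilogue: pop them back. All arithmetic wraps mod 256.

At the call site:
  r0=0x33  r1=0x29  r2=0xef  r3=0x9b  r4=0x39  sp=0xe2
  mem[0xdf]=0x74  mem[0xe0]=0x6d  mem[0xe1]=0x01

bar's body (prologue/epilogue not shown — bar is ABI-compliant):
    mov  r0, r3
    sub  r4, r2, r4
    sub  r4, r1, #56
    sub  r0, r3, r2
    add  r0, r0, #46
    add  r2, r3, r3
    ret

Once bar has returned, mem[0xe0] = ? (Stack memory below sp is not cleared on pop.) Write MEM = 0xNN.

prologue: push r0 -> mem[0xe1]=0x33, sp=0xe1
prologue: push r4 -> mem[0xe0]=0x39, sp=0xe0
body[0] mov  r0, r3 -> r0=0x9b
body[1] sub  r4, r2, r4 -> r4=0xb6
body[2] sub  r4, r1, #56 -> r4=0xf1
body[3] sub  r0, r3, r2 -> r0=0xac
body[4] add  r0, r0, #46 -> r0=0xda
body[5] add  r2, r3, r3 -> r2=0x36
epilogue: pop r4=0x39, sp=0xe1
epilogue: pop r0=0x33, sp=0xe2
prologue pushed ['r0', 'r4'] at ['0xe1', '0xe0']

MEM = 0x39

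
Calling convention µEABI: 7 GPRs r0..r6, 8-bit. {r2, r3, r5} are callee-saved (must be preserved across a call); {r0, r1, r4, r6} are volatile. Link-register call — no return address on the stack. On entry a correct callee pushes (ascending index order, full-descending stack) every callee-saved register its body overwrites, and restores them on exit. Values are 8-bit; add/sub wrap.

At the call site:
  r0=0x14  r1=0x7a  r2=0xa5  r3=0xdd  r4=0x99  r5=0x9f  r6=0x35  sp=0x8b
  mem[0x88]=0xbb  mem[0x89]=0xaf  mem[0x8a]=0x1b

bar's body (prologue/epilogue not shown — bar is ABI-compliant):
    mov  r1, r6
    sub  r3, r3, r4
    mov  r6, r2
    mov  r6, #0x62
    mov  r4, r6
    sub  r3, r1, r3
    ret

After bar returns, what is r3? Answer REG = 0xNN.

prologue: push r3 → mem[0x8a]=0xdd, sp=0x8a
body[0] mov  r1, r6 → r1=0x35
body[1] sub  r3, r3, r4 → r3=0x44
body[2] mov  r6, r2 → r6=0xa5
body[3] mov  r6, #0x62 → r6=0x62
body[4] mov  r4, r6 → r4=0x62
body[5] sub  r3, r1, r3 → r3=0xf1
epilogue: pop r3=0xdd, sp=0x8b
r3 is callee-saved → restored

REG = 0xdd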